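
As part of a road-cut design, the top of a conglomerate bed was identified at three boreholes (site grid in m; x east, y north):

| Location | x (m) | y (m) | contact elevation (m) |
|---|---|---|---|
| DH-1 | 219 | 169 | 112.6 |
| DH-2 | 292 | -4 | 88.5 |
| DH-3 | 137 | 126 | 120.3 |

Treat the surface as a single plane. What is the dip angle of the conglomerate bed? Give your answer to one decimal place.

9.0°

Two edge vectors: DH-1→DH-2 = (73, -173, -24.1), DH-1→DH-3 = (-82, -43, 7.7).
Normal n = (DH-1→DH-2) × (DH-1→DH-3) = (-2368.4, 1414.1, -17325).
So ∂z/∂x = −n_x/n_z = −0.13670 and ∂z/∂y = −n_y/n_z = 0.08162.
Gradient magnitude |∇z| = √(a² + b²) = √(0.01869 + 0.00666) = 0.15922.
True dip = arctan(0.15922) = 9.0°, dipping toward ESE (azimuth ≈ 121°).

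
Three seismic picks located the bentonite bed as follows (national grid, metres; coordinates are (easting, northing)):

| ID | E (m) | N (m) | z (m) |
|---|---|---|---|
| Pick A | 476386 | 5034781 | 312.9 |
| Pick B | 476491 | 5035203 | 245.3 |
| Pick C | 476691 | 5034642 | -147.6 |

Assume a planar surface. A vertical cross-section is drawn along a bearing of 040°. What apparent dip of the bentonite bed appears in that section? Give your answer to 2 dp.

Two edge vectors: Pick A→Pick B = (105, 422, -67.6), Pick A→Pick C = (305, -139, -460.5).
Normal n = (Pick A→Pick B) × (Pick A→Pick C) = (-203727.4, 27734.5, -143305).
So ∂z/∂E = −n_x/n_z = −1.42163 and ∂z/∂N = −n_y/n_z = 0.19353.
Unit vector along 040° is (sin 40°, cos 40°) = (0.6428, 0.7660).
Slope in that direction = a·(0.6428) + b·(0.7660) = −0.76555.
Apparent dip = arctan|0.76555| = 37.44° (true dip is 55.1°, so apparent ≤ true as expected).

37.44°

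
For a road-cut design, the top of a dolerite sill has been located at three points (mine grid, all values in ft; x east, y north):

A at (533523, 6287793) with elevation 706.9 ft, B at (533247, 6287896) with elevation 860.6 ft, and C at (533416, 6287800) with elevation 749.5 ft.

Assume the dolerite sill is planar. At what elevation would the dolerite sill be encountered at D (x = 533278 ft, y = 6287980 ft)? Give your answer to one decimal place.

Let the plane be z = a·x + b·y + c.
B−A: −276a + 103b = 153.7;  C−A: −107a + 7b = 42.6.
Solving gives a = −0.364385521, b = 0.515821322.
Then c = 706.9 − a·533523 − b·6287793 = −3048262.74.
At (533278, 6287980): z = −194318.8 + 3243474.2 − 3048262.74 = 892.6 ft.

892.6 ft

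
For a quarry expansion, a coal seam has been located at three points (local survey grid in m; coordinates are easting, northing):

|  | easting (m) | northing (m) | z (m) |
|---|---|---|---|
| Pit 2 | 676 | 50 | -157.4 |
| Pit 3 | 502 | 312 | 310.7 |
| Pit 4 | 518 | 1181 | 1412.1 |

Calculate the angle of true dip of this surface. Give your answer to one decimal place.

Let the plane be z = a·easting + b·northing + c.
Pit 3−Pit 2: −174a + 262b = 468.1;  Pit 4−Pit 2: −158a + 1131b = 1569.5.
Solving gives a = −0.76071, b = 1.28144.
Gradient magnitude |∇z| = √(a² + b²) = √(0.57867 + 1.64209) = 1.49022.
True dip = arctan(1.49022) = 56.1°, dipping toward SSE (azimuth ≈ 149°).

56.1°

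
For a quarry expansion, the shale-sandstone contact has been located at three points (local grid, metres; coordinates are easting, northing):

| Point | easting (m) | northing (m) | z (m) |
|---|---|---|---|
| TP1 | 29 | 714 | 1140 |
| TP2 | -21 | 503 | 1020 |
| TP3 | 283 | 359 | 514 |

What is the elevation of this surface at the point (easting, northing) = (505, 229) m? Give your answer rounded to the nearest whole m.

123 m

Two edge vectors: TP1→TP2 = (-50, -211, -120), TP1→TP3 = (254, -355, -626).
Normal n = (TP1→TP2) × (TP1→TP3) = (89486, -61780, 71344).
So ∂z/∂easting = −n_x/n_z = −1.25429 and ∂z/∂northing = −n_y/n_z = 0.86595.
Intercept c from TP1: 1140 + 36.37 − 618.28 = 558.09.
At (505, 229): z = −633.4 + 198.3 + 558.09 = 123.0 m.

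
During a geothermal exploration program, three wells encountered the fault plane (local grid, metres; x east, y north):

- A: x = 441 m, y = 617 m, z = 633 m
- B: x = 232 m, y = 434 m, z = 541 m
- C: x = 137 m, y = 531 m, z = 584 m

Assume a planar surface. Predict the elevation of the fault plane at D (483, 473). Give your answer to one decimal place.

Let the plane be z = a·x + b·y + c.
B−A: −209a − 183b = −92;  C−A: −304a − 86b = −49.
Solving gives a = 0.02802, b = 0.47074.
Then c = 633 − a·441 − b·617 = 330.20.
At (483, 473): z = 13.5 + 222.7 + 330.20 = 566.4 m.

566.4 m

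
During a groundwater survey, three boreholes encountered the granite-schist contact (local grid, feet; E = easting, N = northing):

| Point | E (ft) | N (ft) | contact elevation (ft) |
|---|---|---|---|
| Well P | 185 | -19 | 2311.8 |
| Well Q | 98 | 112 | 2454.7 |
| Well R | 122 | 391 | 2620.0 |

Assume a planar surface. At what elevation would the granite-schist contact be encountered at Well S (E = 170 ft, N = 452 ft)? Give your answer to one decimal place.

2627.7 ft

Let the plane be z = a·E + b·N + c.
Well Q−Well P: −87a + 131b = 142.9;  Well R−Well P: −63a + 410b = 308.2.
Solving gives a = −0.66436, b = 0.64962.
Then c = 2311.8 − a·185 − b·-19 = 2447.05.
At (170, 452): z = −112.9 + 293.6 + 2447.05 = 2627.7 ft.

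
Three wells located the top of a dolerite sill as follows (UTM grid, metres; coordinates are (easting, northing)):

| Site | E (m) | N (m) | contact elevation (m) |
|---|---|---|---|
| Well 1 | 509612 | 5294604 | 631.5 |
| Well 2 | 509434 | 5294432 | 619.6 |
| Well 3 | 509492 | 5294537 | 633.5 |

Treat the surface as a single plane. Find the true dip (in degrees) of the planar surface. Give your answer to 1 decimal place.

13.7°

Two edge vectors: Well 1→Well 2 = (-178, -172, -11.9), Well 1→Well 3 = (-120, -67, 2).
Normal n = (Well 1→Well 2) × (Well 1→Well 3) = (-1141.3, 1784, -8714).
So ∂z/∂E = −n_x/n_z = −0.13097 and ∂z/∂N = −n_y/n_z = 0.20473.
Gradient magnitude |∇z| = √(a² + b²) = √(0.01715 + 0.04191) = 0.24304.
True dip = arctan(0.24304) = 13.7°, dipping toward SSE (azimuth ≈ 147°).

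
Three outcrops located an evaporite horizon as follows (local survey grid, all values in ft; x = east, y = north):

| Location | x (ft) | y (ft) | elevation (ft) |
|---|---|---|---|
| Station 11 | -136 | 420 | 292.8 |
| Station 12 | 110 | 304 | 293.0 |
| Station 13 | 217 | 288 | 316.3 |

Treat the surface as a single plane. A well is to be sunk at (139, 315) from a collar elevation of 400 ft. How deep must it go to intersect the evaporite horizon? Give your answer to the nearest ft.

Two edge vectors: Station 11→Station 12 = (246, -116, 0.2), Station 11→Station 13 = (353, -132, 23.5).
Normal n = (Station 11→Station 12) × (Station 11→Station 13) = (-2699.6, -5710.4, 8476).
So ∂z/∂x = −n_x/n_z = 0.31850 and ∂z/∂y = −n_y/n_z = 0.67371.
Intercept c from Station 11: 292.8 + 43.32 − 282.96 = 53.16.
At (139, 315): z_contact = 44.3 + 212.2 + 53.16 = 309.6 ft.
Depth below ground = 400 − 309.6 = 90 ft.

90 ft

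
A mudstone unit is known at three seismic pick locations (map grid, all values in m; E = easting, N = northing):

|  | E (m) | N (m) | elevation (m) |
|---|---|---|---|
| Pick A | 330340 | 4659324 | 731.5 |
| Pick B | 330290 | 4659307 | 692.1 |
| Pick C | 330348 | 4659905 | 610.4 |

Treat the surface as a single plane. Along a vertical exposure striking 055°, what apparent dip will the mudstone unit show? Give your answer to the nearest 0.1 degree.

30.1°

Let the plane be z = a·E + b·N + c.
Pick B−Pick A: −50a − 17b = −39.4;  Pick C−Pick A: 8a + 581b = −121.1.
Solving gives a = 0.86291, b = −0.22032.
Unit vector along 055° is (sin 55°, cos 55°) = (0.8192, 0.5736).
Slope in that direction = a·(0.8192) + b·(0.5736) = 0.58048.
Apparent dip = arctan|0.58048| = 30.1° (true dip is 41.7°, so apparent ≤ true as expected).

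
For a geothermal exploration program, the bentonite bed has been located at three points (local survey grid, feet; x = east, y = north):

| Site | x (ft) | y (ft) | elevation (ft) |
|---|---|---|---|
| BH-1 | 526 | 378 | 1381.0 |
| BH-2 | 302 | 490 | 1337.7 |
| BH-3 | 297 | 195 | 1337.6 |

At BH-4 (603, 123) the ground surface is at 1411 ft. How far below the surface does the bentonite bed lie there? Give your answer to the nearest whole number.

Two edge vectors: BH-1→BH-2 = (-224, 112, -43.3), BH-1→BH-3 = (-229, -183, -43.4).
Normal n = (BH-1→BH-2) × (BH-1→BH-3) = (-12784.7, 194.1, 66640).
So ∂z/∂x = −n_x/n_z = 0.19185 and ∂z/∂y = −n_y/n_z = −0.00291.
Intercept c from BH-1: 1381 − 100.91 + 1.10 = 1281.19.
At (603, 123): z_contact = 115.7 − 0.4 + 1281.19 = 1396.5 ft.
Depth below ground = 1411 − 1396.5 = 14 ft.

14 ft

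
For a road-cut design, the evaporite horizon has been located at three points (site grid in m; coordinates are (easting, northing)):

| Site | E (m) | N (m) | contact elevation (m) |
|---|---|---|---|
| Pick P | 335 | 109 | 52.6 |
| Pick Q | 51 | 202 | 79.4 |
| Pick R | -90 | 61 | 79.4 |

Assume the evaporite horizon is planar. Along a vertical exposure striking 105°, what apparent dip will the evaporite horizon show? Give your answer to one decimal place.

5.0°

Let the plane be z = a·E + b·N + c.
Pick Q−Pick P: −284a + 93b = 26.8;  Pick R−Pick P: −425a − 48b = 26.8.
Solving gives a = −0.07109, b = 0.07109.
Unit vector along 105° is (sin 105°, cos 105°) = (0.9659, -0.2588).
Slope in that direction = a·(0.9659) + b·(-0.2588) = −0.08706.
Apparent dip = arctan|0.08706| = 5.0° (true dip is 5.7°, so apparent ≤ true as expected).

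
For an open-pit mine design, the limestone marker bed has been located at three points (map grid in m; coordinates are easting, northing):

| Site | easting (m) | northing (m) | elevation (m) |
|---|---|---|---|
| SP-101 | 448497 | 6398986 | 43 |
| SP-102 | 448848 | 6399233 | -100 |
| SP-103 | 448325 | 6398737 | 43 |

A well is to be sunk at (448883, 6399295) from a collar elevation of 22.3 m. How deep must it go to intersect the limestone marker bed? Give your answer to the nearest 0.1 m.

116.1 m

Two edge vectors: SP-101→SP-102 = (351, 247, -143), SP-101→SP-103 = (-172, -249, 0).
Normal n = (SP-101→SP-102) × (SP-101→SP-103) = (-35607, 24596, -44915).
So ∂z/∂easting = −n_x/n_z = −0.792764110 and ∂z/∂northing = −n_y/n_z = 0.547612156.
Intercept c from SP-101: 43 + 355552.33 − 3504162.52 = −3148567.20.
At (448883, 6399295): z_contact = −355858.33 + 3504331.73 − 3148567.20 = -93.79 m.
Depth below ground = 22.3 − (-93.79) = 116.1 m.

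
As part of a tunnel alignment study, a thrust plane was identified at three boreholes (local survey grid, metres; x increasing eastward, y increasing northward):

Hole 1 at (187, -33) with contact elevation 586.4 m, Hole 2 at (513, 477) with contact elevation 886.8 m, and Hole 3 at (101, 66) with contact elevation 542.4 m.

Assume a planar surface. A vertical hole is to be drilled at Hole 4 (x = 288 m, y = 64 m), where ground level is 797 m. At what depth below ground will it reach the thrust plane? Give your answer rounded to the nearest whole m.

Two edge vectors: Hole 1→Hole 2 = (326, 510, 300.4), Hole 1→Hole 3 = (-86, 99, -44).
Normal n = (Hole 1→Hole 2) × (Hole 1→Hole 3) = (-52179.6, -11490.4, 76134).
So ∂z/∂x = −n_x/n_z = 0.68537 and ∂z/∂y = −n_y/n_z = 0.15092.
Intercept c from Hole 1: 586.4 − 128.16 + 4.98 = 463.22.
At (288, 64): z_contact = 197.4 + 9.7 + 463.22 = 670.3 m.
Depth below ground = 797 − 670.3 = 127 m.

127 m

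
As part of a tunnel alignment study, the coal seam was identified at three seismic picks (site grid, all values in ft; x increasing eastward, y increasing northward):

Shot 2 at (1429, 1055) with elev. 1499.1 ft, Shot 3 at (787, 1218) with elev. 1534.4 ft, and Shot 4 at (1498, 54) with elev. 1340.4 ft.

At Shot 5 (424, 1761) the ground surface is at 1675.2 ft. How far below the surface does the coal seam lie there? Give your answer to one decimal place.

49.8 ft

Two edge vectors: Shot 2→Shot 3 = (-642, 163, 35.3), Shot 2→Shot 4 = (69, -1001, -158.7).
Normal n = (Shot 2→Shot 3) × (Shot 2→Shot 4) = (9467.2, -99449.7, 631395).
So ∂z/∂x = −n_x/n_z = −0.014994 and ∂z/∂y = −n_y/n_z = 0.157508.
Intercept c from Shot 2: 1499.1 + 21.43 − 166.17 = 1354.36.
At (424, 1761): z_contact = −6.36 + 277.37 + 1354.36 = 1625.37 ft.
Depth below ground = 1675.2 − 1625.37 = 49.8 ft.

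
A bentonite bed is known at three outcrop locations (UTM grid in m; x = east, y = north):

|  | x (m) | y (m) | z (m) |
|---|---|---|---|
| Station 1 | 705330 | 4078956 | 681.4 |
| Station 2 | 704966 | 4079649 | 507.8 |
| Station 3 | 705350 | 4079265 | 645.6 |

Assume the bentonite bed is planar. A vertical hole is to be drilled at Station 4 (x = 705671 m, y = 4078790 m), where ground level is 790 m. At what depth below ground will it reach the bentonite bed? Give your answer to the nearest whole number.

9 m

Two edge vectors: Station 1→Station 2 = (-364, 693, -173.6), Station 1→Station 3 = (20, 309, -35.8).
Normal n = (Station 1→Station 2) × (Station 1→Station 3) = (28833, -16503.2, -126336).
So ∂z/∂x = −n_x/n_z = 0.22822473 and ∂z/∂y = −n_y/n_z = −0.13062943.
Intercept c from Station 1: 681.4 − 160973.75 + 532831.71 = 372539.36.
At (705671, 4078790): z_contact = 161051.6 − 532810.0 + 372539.36 = 780.9 m.
Depth below ground = 790 − 780.9 = 9 m.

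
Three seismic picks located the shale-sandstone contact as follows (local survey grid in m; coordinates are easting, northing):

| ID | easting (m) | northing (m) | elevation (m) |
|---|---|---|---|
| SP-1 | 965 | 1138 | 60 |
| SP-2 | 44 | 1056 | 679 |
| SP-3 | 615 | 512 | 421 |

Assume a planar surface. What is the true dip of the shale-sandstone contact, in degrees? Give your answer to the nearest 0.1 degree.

Let the plane be z = a·easting + b·northing + c.
SP-2−SP-1: −921a − 82b = 619;  SP-3−SP-1: −350a − 626b = 361.
Solving gives a = −0.65327, b = −0.21143.
Gradient magnitude |∇z| = √(a² + b²) = √(0.42676 + 0.04470) = 0.68663.
True dip = arctan(0.68663) = 34.5°, dipping toward ENE (azimuth ≈ 072°).

34.5°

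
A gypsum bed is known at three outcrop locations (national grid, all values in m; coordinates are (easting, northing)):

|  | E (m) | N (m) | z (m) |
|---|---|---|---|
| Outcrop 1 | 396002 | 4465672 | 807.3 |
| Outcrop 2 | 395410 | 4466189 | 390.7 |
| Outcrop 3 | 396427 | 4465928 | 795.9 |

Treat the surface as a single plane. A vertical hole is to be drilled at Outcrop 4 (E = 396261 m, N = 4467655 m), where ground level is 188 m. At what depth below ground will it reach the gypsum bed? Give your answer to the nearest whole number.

Two edge vectors: Outcrop 1→Outcrop 2 = (-592, 517, -416.6), Outcrop 1→Outcrop 3 = (425, 256, -11.4).
Normal n = (Outcrop 1→Outcrop 2) × (Outcrop 1→Outcrop 3) = (100755.8, -183803.8, -371277).
So ∂z/∂E = −n_x/n_z = 0.27137636 and ∂z/∂N = −n_y/n_z = −0.49505841.
Intercept c from Outcrop 1: 807.3 − 107465.58 + 2210768.46 = 2104110.18.
At (396261, 4467655): z_contact = 107535.9 − 2211750.2 + 2104110.18 = -104.1 m.
Depth below ground = 188 − (-104.1) = 292 m.

292 m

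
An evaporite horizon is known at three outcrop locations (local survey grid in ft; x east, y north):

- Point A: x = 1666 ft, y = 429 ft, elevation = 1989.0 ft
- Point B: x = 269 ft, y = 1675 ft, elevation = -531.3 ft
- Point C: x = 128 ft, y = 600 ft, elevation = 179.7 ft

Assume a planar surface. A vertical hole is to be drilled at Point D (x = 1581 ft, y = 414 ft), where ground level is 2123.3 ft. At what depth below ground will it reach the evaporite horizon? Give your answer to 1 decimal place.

Let the plane be z = a·x + b·y + c.
Point B−Point A: −1397a + 1246b = −2520.3;  Point C−Point A: −1538a + 171b = −1809.3.
Solving gives a = 1.087010, b = −0.803971.
Then c = 1989 − a·1666 − b·429 = 522.95.
At (1581, 414): z_contact = 1718.56 − 332.84 + 522.95 = 1908.66 ft.
Depth below ground = 2123.3 − 1908.66 = 214.6 ft.

214.6 ft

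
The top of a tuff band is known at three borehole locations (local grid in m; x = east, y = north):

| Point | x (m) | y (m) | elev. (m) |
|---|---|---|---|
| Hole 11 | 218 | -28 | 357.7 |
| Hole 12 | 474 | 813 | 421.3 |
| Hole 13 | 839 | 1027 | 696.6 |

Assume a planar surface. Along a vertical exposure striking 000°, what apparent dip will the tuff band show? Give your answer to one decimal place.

10.6°

Let the plane be z = a·x + b·y + c.
Hole 12−Hole 11: 256a + 841b = 63.6;  Hole 13−Hole 11: 621a + 1055b = 338.9.
Solving gives a = 0.86413, b = −0.18742.
Unit vector along 000° is (sin 0°, cos 0°) = (0.0000, 1.0000).
Slope in that direction = a·(0.0000) + b·(1.0000) = −0.18742.
Apparent dip = arctan|0.18742| = 10.6° (true dip is 41.5°, so apparent ≤ true as expected).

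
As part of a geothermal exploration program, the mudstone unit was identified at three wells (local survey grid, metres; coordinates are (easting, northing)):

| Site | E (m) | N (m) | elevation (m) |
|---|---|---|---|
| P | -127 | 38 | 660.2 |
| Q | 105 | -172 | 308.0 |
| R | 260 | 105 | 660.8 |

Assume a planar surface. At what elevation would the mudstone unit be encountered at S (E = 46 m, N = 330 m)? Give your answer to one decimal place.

1029.8 m

Two edge vectors: P→Q = (232, -210, -352.2), P→R = (387, 67, 0.6).
Normal n = (P→Q) × (P→R) = (23471.4, -136440.6, 96814).
So ∂z/∂E = −n_x/n_z = −0.24244 and ∂z/∂N = −n_y/n_z = 1.40931.
Intercept c from P: 660.2 − 30.79 − 53.55 = 575.86.
At (46, 330): z = −11.2 + 465.1 + 575.86 = 1029.8 m.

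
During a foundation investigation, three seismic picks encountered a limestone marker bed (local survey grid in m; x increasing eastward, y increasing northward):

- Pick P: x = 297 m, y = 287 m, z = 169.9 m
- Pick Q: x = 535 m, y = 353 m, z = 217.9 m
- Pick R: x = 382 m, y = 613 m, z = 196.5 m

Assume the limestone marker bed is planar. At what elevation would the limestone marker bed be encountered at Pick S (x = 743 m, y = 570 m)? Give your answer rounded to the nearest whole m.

265 m

Let the plane be z = a·x + b·y + c.
Pick Q−Pick P: 238a + 66b = 48;  Pick R−Pick P: 85a + 326b = 26.6.
Solving gives a = 0.19301, b = 0.03127.
Then c = 169.9 − a·297 − b·287 = 103.60.
At (743, 570): z = 143.4 + 17.8 + 103.60 = 264.8 m.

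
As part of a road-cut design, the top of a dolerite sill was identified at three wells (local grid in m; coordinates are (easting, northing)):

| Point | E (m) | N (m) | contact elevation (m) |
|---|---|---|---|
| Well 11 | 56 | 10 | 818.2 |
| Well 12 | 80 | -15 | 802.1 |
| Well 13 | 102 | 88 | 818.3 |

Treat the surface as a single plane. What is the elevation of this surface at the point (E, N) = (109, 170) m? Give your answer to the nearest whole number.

Let the plane be z = a·E + b·N + c.
Well 12−Well 11: 24a − 25b = −16.1;  Well 13−Well 11: 46a + 78b = 0.1.
Solving gives a = −0.41473, b = 0.24586.
Then c = 818.2 − a·56 − b·10 = 838.97.
At (109, 170): z = −45.2 + 41.8 + 838.97 = 835.6 m.

836 m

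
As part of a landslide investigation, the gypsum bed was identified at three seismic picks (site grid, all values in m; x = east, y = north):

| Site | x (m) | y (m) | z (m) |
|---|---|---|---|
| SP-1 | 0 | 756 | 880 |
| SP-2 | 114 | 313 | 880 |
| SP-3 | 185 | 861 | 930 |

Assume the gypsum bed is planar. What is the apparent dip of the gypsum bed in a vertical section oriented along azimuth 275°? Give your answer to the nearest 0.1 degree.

12.9°

Let the plane be z = a·x + b·y + c.
SP-2−SP-1: 114a − 443b = 0;  SP-3−SP-1: 185a + 105b = 50.
Solving gives a = 0.23583, b = 0.06069.
Unit vector along 275° is (sin 275°, cos 275°) = (-0.9962, 0.0872).
Slope in that direction = a·(-0.9962) + b·(0.0872) = −0.22964.
Apparent dip = arctan|0.22964| = 12.9° (true dip is 13.7°, so apparent ≤ true as expected).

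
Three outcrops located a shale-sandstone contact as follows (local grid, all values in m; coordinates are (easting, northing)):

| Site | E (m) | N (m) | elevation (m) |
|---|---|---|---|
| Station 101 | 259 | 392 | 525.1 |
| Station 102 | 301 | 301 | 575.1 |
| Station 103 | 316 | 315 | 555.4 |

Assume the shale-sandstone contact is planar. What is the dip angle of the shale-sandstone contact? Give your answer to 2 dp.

44.50°

Two edge vectors: Station 101→Station 102 = (42, -91, 50), Station 101→Station 103 = (57, -77, 30.3).
Normal n = (Station 101→Station 102) × (Station 101→Station 103) = (1092.7, 1577.4, 1953).
So ∂z/∂E = −n_x/n_z = −0.55950 and ∂z/∂N = −n_y/n_z = −0.80768.
Gradient magnitude |∇z| = √(a² + b²) = √(0.31304 + 0.65235) = 0.98254.
True dip = arctan(0.98254) = 44.50°, dipping toward NE (azimuth ≈ 035°).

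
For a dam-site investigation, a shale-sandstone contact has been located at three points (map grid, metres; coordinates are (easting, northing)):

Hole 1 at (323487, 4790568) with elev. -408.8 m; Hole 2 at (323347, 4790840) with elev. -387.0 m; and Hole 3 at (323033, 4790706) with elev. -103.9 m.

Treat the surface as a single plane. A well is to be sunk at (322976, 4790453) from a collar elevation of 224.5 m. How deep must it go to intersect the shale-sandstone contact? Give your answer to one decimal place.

Two edge vectors: Hole 1→Hole 2 = (-140, 272, 21.8), Hole 1→Hole 3 = (-454, 138, 304.9).
Normal n = (Hole 1→Hole 2) × (Hole 1→Hole 3) = (79924.4, 32788.8, 104168).
So ∂z/∂E = −n_x/n_z = −0.767264419 and ∂z/∂N = −n_y/n_z = −0.314768451.
Intercept c from Hole 1: -408.8 + 248200.07 + 1507919.67 = 1755710.93.
At (322976, 4790453): z_contact = −247807.99 − 1507883.47 + 1755710.93 = 19.47 m.
Depth below ground = 224.5 − 19.47 = 205.0 m.

205.0 m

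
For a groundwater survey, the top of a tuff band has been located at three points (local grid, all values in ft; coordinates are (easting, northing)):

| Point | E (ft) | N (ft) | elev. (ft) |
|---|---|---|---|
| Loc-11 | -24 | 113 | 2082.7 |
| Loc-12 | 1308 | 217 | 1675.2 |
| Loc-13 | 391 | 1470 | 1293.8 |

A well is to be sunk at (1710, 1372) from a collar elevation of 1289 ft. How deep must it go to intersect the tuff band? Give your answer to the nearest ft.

298 ft

Two edge vectors: Loc-11→Loc-12 = (1332, 104, -407.5), Loc-11→Loc-13 = (415, 1357, -788.9).
Normal n = (Loc-11→Loc-12) × (Loc-11→Loc-13) = (470931.9, 881702.3, 1764364).
So ∂z/∂E = −n_x/n_z = −0.26691 and ∂z/∂N = −n_y/n_z = −0.49973.
Intercept c from Loc-11: 2082.7 − 6.41 + 56.47 = 2132.76.
At (1710, 1372): z_contact = −456.4 − 685.6 + 2132.76 = 990.7 ft.
Depth below ground = 1289 − 990.7 = 298 ft.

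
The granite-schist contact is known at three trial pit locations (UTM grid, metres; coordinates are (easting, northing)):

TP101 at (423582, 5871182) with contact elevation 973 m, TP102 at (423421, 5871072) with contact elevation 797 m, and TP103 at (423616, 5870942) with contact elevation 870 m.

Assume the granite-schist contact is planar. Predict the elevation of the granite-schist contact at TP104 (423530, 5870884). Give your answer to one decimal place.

776.4 m

Let the plane be z = a·E + b·N + c.
TP102−TP101: −161a − 110b = −176;  TP103−TP101: 34a − 240b = −103.
Solving gives a = 0.729353469, b = 0.532491741.
Then c = 973 − a·423582 − b·5871182 = −3434323.93.
At (423530, 5870884): z = 308903.1 + 3126197.2 − 3434323.93 = 776.4 m.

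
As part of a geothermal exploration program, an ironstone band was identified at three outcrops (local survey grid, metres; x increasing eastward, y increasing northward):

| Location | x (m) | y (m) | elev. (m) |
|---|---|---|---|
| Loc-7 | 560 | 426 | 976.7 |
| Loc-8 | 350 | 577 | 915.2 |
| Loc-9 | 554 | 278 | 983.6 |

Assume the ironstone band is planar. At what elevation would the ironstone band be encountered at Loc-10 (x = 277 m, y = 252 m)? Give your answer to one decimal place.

Two edge vectors: Loc-7→Loc-8 = (-210, 151, -61.5), Loc-7→Loc-9 = (-6, -148, 6.9).
Normal n = (Loc-7→Loc-8) × (Loc-7→Loc-9) = (-8060.1, 1818, 31986).
So ∂z/∂x = −n_x/n_z = 0.25199 and ∂z/∂y = −n_y/n_z = −0.05684.
Intercept c from Loc-7: 976.7 − 141.11 + 24.21 = 859.80.
At (277, 252): z = 69.8 − 14.3 + 859.80 = 915.3 m.

915.3 m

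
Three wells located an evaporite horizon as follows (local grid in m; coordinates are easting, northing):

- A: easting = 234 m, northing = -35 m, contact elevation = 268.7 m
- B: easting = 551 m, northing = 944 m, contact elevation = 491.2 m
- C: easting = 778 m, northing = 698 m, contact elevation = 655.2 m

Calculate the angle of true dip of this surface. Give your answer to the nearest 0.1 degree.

35.6°

Two edge vectors: A→B = (317, 979, 222.5), A→C = (544, 733, 386.5).
Normal n = (A→B) × (A→C) = (215291, -1480.5, -300215).
So ∂z/∂easting = −n_x/n_z = 0.71712 and ∂z/∂northing = −n_y/n_z = −0.00493.
Gradient magnitude |∇z| = √(a² + b²) = √(0.51427 + 0.00002) = 0.71714.
True dip = arctan(0.71714) = 35.6°, dipping toward W (azimuth ≈ 270°).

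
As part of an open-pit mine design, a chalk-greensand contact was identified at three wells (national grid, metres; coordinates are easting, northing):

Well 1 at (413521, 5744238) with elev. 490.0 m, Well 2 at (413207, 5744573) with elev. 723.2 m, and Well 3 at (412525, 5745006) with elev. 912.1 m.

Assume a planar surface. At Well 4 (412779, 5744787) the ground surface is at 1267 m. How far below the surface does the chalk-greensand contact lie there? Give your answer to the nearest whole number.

Let the plane be z = a·easting + b·northing + c.
Well 2−Well 1: −314a + 335b = 233.2;  Well 3−Well 1: −996a + 768b = 422.1.
Solving gives a = 0.40746854, b = 1.07804514.
Then c = 490 − a·413521 − b·5744238 = −6360554.67.
At (412779, 5744787): z_contact = 168194.5 + 6193139.7 − 6360554.67 = 779.5 m.
Depth below ground = 1267 − 779.5 = 487 m.

487 m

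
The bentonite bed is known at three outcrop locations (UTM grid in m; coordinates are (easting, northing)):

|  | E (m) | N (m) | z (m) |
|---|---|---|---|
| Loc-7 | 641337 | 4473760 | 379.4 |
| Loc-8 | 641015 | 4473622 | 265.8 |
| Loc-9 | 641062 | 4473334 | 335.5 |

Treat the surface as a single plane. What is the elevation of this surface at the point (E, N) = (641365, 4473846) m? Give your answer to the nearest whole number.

Let the plane be z = a·E + b·N + c.
Loc-8−Loc-7: −322a − 138b = −113.6;  Loc-9−Loc-7: −275a − 426b = −43.9.
Solving gives a = 0.42667352, b = −0.17238314.
Then c = 379.4 − a·641337 − b·4473760 = 497938.68.
At (641365, 4473846): z = 273653.5 − 771215.6 + 497938.68 = 376.5 m.

377 m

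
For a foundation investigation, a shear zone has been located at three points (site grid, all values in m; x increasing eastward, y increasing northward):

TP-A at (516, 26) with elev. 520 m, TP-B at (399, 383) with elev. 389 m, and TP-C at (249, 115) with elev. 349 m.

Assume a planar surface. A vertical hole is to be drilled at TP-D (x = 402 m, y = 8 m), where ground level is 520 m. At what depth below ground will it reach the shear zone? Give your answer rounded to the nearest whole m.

63 m

Let the plane be z = a·x + b·y + c.
TP-B−TP-A: −117a + 357b = −131;  TP-C−TP-A: −267a + 89b = −171.
Solving gives a = 0.58168, b = −0.17631.
Then c = 520 − a·516 − b·26 = 224.44.
At (402, 8): z_contact = 233.8 − 1.4 + 224.44 = 456.9 m.
Depth below ground = 520 − 456.9 = 63 m.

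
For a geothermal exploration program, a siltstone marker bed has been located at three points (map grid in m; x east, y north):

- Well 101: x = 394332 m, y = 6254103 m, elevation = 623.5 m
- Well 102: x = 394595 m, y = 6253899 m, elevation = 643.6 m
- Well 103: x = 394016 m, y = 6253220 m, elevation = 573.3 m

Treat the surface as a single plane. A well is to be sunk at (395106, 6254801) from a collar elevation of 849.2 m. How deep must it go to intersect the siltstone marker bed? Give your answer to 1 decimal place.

Let the plane be z = a·x + b·y + c.
Well 102−Well 101: 263a − 204b = 20.1;  Well 103−Well 101: −316a − 883b = −50.2.
Solving gives a = 0.094336907, b = 0.023091209.
Then c = 623.5 − a·394332 − b·6254103 = −180991.36.
At (395106, 6254801): z_contact = 37273.08 + 144430.92 − 180991.36 = 712.63 m.
Depth below ground = 849.2 − 712.63 = 136.6 m.

136.6 m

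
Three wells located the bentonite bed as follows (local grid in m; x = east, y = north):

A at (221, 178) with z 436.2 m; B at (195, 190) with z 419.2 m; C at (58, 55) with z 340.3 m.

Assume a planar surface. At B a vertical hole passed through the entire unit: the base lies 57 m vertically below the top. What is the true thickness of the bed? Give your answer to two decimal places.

48.20 m

Two edge vectors: A→B = (-26, 12, -17), A→C = (-163, -123, -95.9).
Normal n = (A→B) × (A→C) = (-3241.8, 277.6, 5154).
So ∂z/∂x = −n_x/n_z = 0.62899 and ∂z/∂y = −n_y/n_z = −0.05386.
|∇z| = √(a²+b²) = 0.63129, so dip δ = arctan(0.63129) = 32.26°.
True thickness = vertical thickness × cos δ = 57 × cos 32.26° = 48.20 m.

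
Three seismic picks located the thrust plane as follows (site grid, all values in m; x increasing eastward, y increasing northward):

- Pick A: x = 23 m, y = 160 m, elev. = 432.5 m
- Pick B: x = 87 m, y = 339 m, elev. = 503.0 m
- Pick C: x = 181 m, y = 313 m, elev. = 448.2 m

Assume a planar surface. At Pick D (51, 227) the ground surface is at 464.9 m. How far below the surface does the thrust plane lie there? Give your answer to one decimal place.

Two edge vectors: Pick A→Pick B = (64, 179, 70.5), Pick A→Pick C = (158, 153, 15.7).
Normal n = (Pick A→Pick B) × (Pick A→Pick C) = (-7976.2, 10134.2, -18490).
So ∂z/∂x = −n_x/n_z = −0.43138 and ∂z/∂y = −n_y/n_z = 0.54809.
Intercept c from Pick A: 432.5 + 9.92 − 87.69 = 354.73.
At (51, 227): z_contact = −22.00 + 124.42 + 354.73 = 457.14 m.
Depth below ground = 464.9 − 457.14 = 7.8 m.

7.8 m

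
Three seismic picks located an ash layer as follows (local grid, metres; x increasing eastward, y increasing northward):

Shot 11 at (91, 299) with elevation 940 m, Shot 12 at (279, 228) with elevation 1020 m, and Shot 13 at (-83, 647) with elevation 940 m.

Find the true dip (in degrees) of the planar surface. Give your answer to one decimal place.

Two edge vectors: Shot 11→Shot 12 = (188, -71, 80), Shot 11→Shot 13 = (-174, 348, 0).
Normal n = (Shot 11→Shot 12) × (Shot 11→Shot 13) = (-27840, -13920, 53070).
So ∂z/∂x = −n_x/n_z = 0.52459 and ∂z/∂y = −n_y/n_z = 0.26230.
Gradient magnitude |∇z| = √(a² + b²) = √(0.27519 + 0.06880) = 0.58651.
True dip = arctan(0.58651) = 30.4°, dipping toward WSW (azimuth ≈ 243°).

30.4°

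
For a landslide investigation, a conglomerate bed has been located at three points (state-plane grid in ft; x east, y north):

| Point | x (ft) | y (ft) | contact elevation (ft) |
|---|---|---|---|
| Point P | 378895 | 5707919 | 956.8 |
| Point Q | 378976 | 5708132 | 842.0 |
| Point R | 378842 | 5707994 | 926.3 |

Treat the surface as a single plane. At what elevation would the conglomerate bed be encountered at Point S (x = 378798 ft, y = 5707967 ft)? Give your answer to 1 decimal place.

Two edge vectors: Point P→Point Q = (81, 213, -114.8), Point P→Point R = (-53, 75, -30.5).
Normal n = (Point P→Point Q) × (Point P→Point R) = (2113.5, 8554.9, 17364).
So ∂z/∂x = −n_x/n_z = −0.121717346 and ∂z/∂y = −n_y/n_z = −0.492680258.
Intercept c from Point P: 956.8 + 46118.09 + 2812179.01 = 2859253.90.
At (378798, 5707967): z = −46106.3 − 2812202.7 + 2859253.90 = 945.0 ft.

945.0 ft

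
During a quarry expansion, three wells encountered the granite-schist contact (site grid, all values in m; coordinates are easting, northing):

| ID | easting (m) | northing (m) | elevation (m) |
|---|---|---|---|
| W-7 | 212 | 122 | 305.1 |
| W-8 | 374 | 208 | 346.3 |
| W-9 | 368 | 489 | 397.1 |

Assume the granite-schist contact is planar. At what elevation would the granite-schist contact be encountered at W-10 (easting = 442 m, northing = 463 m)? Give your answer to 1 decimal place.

Let the plane be z = a·easting + b·northing + c.
W-8−W-7: 162a + 86b = 41.2;  W-9−W-7: 156a + 367b = 92.
Solving gives a = 0.15658, b = 0.18413.
Then c = 305.1 − a·212 − b·122 = 249.44.
At (442, 463): z = 69.2 + 85.3 + 249.44 = 403.9 m.

403.9 m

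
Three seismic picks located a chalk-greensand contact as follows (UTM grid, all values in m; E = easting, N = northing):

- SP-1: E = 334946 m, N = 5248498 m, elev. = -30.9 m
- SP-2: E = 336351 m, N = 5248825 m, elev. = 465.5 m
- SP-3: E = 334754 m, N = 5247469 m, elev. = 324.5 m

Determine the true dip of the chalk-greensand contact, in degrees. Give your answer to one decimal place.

Two edge vectors: SP-1→SP-2 = (1405, 327, 496.4), SP-1→SP-3 = (-192, -1029, 355.4).
Normal n = (SP-1→SP-2) × (SP-1→SP-3) = (627011.4, -594645.8, -1382961).
So ∂z/∂E = −n_x/n_z = 0.45338 and ∂z/∂N = −n_y/n_z = −0.42998.
Gradient magnitude |∇z| = √(a² + b²) = √(0.20556 + 0.18488) = 0.62485.
True dip = arctan(0.62485) = 32.0°, dipping toward NW (azimuth ≈ 313°).

32.0°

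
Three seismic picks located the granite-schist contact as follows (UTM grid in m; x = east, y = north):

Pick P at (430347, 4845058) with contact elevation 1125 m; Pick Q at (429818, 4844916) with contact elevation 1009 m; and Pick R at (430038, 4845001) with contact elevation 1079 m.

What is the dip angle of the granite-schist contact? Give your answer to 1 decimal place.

40.0°

Let the plane be z = a·x + b·y + c.
Pick Q−Pick P: −529a − 142b = −116;  Pick R−Pick P: −309a − 57b = −46.
Solving gives a = −0.00583, b = 0.83862.
Gradient magnitude |∇z| = √(a² + b²) = √(0.00003 + 0.70328) = 0.83864.
True dip = arctan(0.83864) = 40.0°, dipping toward S (azimuth ≈ 180°).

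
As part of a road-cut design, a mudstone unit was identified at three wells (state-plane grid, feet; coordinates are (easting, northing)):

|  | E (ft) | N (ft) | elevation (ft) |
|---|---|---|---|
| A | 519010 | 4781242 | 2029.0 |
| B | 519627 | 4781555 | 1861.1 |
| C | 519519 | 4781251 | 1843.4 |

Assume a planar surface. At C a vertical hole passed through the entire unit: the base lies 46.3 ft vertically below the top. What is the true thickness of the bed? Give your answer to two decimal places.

Let the plane be z = a·E + b·N + c.
B−A: 617a + 313b = −167.9;  C−A: 509a + 9b = −185.6.
Solving gives a = −0.36798, b = 0.18895.
|∇z| = √(a²+b²) = 0.41366, so dip δ = arctan(0.41366) = 22.47°.
True thickness = vertical thickness × cos δ = 46.3 × cos 22.47° = 42.78 ft.

42.78 ft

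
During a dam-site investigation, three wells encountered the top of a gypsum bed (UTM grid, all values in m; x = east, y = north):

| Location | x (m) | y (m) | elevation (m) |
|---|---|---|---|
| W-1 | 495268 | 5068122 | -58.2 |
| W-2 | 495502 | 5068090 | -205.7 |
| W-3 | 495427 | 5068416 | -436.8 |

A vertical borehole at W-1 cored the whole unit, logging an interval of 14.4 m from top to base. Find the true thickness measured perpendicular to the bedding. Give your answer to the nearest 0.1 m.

9.4 m

Two edge vectors: W-1→W-2 = (234, -32, -147.5), W-1→W-3 = (159, 294, -378.6).
Normal n = (W-1→W-2) × (W-1→W-3) = (55480.2, 65139.9, 73884).
So ∂z/∂x = −n_x/n_z = −0.75091 and ∂z/∂y = −n_y/n_z = −0.88165.
|∇z| = √(a²+b²) = 1.15809, so dip δ = arctan(1.15809) = 49.19°.
True thickness = vertical thickness × cos δ = 14.4 × cos 49.19° = 9.4 m.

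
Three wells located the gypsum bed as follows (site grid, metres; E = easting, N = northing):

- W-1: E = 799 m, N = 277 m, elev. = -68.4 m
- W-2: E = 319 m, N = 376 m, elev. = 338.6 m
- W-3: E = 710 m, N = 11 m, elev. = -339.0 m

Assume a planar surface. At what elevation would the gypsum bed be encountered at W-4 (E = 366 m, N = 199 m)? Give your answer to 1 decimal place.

95.1 m

Let the plane be z = a·E + b·N + c.
W-2−W-1: −480a + 99b = 407;  W-3−W-1: −89a − 266b = −270.6.
Solving gives a = −0.59691, b = 1.21701.
Then c = -68.4 − a·799 − b·277 = 71.42.
At (366, 199): z = −218.5 + 242.2 + 71.42 = 95.1 m.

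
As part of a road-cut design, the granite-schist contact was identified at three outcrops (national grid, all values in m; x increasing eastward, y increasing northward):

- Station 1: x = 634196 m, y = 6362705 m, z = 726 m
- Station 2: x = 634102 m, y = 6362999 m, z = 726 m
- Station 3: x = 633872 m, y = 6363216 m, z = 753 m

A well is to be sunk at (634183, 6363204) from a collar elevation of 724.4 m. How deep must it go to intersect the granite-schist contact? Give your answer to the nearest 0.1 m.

23.0 m

Let the plane be z = a·x + b·y + c.
Station 2−Station 1: −94a + 294b = 0;  Station 3−Station 1: −324a + 511b = 27.
Solving gives a = −0.168099615, b = −0.053746135.
Then c = 726 − a·634196 − b·6362705 = 449304.91.
At (634183, 6363204): z_contact = −106605.92 − 341997.62 + 449304.91 = 701.37 m.
Depth below ground = 724.4 − 701.37 = 23.0 m.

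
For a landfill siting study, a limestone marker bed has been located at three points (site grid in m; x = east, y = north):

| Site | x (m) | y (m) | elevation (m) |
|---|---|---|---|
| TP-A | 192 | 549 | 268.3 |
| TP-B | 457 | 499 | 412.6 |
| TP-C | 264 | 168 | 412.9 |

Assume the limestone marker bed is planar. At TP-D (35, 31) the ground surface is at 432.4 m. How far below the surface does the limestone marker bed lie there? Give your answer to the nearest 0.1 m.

Let the plane be z = a·x + b·y + c.
TP-B−TP-A: 265a − 50b = 144.3;  TP-C−TP-A: 72a − 381b = 144.6.
Solving gives a = 0.49041, b = −0.28685.
Then c = 268.3 − a·192 − b·549 = 331.62.
At (35, 31): z_contact = 17.16 − 8.89 + 331.62 = 339.90 m.
Depth below ground = 432.4 − 339.90 = 92.5 m.

92.5 m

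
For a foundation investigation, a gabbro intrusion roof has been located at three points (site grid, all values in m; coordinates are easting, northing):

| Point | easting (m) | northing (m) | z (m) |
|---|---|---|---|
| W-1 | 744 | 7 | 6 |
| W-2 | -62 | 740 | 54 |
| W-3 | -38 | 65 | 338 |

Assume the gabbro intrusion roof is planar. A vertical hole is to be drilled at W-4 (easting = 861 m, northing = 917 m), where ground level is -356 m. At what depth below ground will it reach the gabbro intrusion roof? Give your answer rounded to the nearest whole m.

Let the plane be z = a·easting + b·northing + c.
W-2−W-1: −806a + 733b = 48;  W-3−W-1: −782a + 58b = 332.
Solving gives a = −0.45696, b = −0.43699.
Then c = 6 − a·744 − b·7 = 349.04.
At (861, 917): z_contact = −393.4 − 400.7 + 349.04 = -445.1 m.
Depth below ground = -356 − (-445.1) = 89 m.

89 m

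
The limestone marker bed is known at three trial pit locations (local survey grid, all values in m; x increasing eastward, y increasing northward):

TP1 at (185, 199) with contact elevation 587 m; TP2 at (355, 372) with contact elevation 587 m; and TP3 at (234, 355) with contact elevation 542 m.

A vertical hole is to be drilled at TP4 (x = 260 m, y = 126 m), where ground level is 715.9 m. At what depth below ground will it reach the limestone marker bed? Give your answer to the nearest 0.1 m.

65.6 m

Let the plane be z = a·x + b·y + c.
TP2−TP1: 170a + 173b = 0;  TP3−TP1: 49a + 156b = −45.
Solving gives a = 0.43147, b = −0.42399.
Then c = 587 − a·185 − b·199 = 591.55.
At (260, 126): z_contact = 112.18 − 53.42 + 591.55 = 650.31 m.
Depth below ground = 715.9 − 650.31 = 65.6 m.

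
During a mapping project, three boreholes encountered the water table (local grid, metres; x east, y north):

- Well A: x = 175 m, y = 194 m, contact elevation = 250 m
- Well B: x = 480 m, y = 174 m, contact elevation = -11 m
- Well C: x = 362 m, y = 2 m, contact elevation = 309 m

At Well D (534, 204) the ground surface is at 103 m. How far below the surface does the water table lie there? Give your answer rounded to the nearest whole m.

201 m

Two edge vectors: Well A→Well B = (305, -20, -261), Well A→Well C = (187, -192, 59).
Normal n = (Well A→Well B) × (Well A→Well C) = (-51292, -66802, -54820).
So ∂z/∂x = −n_x/n_z = −0.93564 and ∂z/∂y = −n_y/n_z = −1.21857.
Intercept c from Well A: 250 + 163.74 + 236.40 = 650.14.
At (534, 204): z_contact = −499.6 − 248.6 + 650.14 = -98.1 m.
Depth below ground = 103 − (-98.1) = 201 m.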